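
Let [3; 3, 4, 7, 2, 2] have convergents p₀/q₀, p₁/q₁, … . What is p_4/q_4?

Using pₖ = aₖpₖ₋₁ + pₖ₋₂, qₖ = aₖqₖ₋₁ + qₖ₋₂ (with p₋₁=1, p₋₂=0, q₋₁=0, q₋₂=1):
  k=0: a=3, p=3, q=1
  k=1: a=3, p=10, q=3
  k=2: a=4, p=43, q=13
  k=3: a=7, p=311, q=94
  k=4: a=2, p=665, q=201

665/201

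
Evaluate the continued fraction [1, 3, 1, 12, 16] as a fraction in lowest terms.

Using pₖ = aₖpₖ₋₁ + pₖ₋₂ and qₖ = aₖqₖ₋₁ + qₖ₋₂:
  k=0: a=1, p=1, q=1
  k=1: a=3, p=4, q=3
  k=2: a=1, p=5, q=4
  k=3: a=12, p=64, q=51
  k=4: a=16, p=1029, q=820

1029/820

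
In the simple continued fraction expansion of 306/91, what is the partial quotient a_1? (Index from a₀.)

306 = 3·91 + 33   →  a_0 = 3
91 = 2·33 + 25   →  a_1 = 2

2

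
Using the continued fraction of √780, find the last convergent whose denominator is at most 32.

√780 = [27; 1, 12, 1, 54, …] (period length 4).
Convergents:
  p_0/q_0 = 27/1
  p_1/q_1 = 28/1
  p_2/q_2 = 363/13
  p_3/q_3 = 391/14
  p_4/q_4 = 21477/769
q_3 = 14 ≤ 32 < 769 = q_4, so the answer is 391/14.

391/14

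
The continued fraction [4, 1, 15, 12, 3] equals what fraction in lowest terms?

Fold from the inside: start with 3/1.
  12 + 1/3 = 37/3
  15 + 3/37 = 558/37
  1 + 37/558 = 595/558
  4 + 558/595 = 2938/595

2938/595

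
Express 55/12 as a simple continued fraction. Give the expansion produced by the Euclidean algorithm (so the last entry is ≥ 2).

[4; 1, 1, 2, 2]

55 = 4*12 + 7
12 = 1*7 + 5
7 = 1*5 + 2
5 = 2*2 + 1
2 = 2*1 + 0  (stop)
So 55/12 = [4; 1, 1, 2, 2].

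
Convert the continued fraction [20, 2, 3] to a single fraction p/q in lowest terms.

Fold from the inside: start with 3/1.
  2 + 1/3 = 7/3
  20 + 3/7 = 143/7

143/7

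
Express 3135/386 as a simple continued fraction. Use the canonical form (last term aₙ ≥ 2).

3135 = 8·386 + 47
386 = 8·47 + 10
47 = 4·10 + 7
10 = 1·7 + 3
7 = 2·3 + 1
3 = 3·1 + 0  (stop)
So 3135/386 = [8; 8, 4, 1, 2, 3].

[8; 8, 4, 1, 2, 3]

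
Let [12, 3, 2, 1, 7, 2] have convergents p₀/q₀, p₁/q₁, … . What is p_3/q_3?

123/10

Using pₖ = aₖpₖ₋₁ + pₖ₋₂, qₖ = aₖqₖ₋₁ + qₖ₋₂ (with p₋₁=1, p₋₂=0, q₋₁=0, q₋₂=1):
  k=0: a=12, p=12, q=1
  k=1: a=3, p=37, q=3
  k=2: a=2, p=86, q=7
  k=3: a=1, p=123, q=10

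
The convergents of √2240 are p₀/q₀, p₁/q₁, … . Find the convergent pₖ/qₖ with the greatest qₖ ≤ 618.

√2240 = [47; 3, 23, 3, 94, …] (period length 4).
Convergents:
  p_0/q_0 = 47/1
  p_1/q_1 = 142/3
  p_2/q_2 = 3313/70
  p_3/q_3 = 10081/213
  p_4/q_4 = 950927/20092
q_3 = 213 ≤ 618 < 20092 = q_4, so the answer is 10081/213.

10081/213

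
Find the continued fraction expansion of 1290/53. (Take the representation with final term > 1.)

[24; 2, 1, 17]

1290 = 24·53 + 18
53 = 2·18 + 17
18 = 1·17 + 1
17 = 17·1 + 0  (stop)
So 1290/53 = [24; 2, 1, 17].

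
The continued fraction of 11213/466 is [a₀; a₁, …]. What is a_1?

16

11213 = 24·466 + 29   →  a_0 = 24
466 = 16·29 + 2   →  a_1 = 16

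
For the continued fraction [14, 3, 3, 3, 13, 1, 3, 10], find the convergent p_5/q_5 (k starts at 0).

6751/472

Using pₖ = aₖpₖ₋₁ + pₖ₋₂, qₖ = aₖqₖ₋₁ + qₖ₋₂ (with p₋₁=1, p₋₂=0, q₋₁=0, q₋₂=1):
  k=0: a=14, p=14, q=1
  k=1: a=3, p=43, q=3
  k=2: a=3, p=143, q=10
  k=3: a=3, p=472, q=33
  k=4: a=13, p=6279, q=439
  k=5: a=1, p=6751, q=472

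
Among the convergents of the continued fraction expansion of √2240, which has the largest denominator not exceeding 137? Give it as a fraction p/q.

3313/70

√2240 = [47; 3, 23, 3, 94, …] (period length 4).
Convergents:
  p_0/q_0 = 47/1
  p_1/q_1 = 142/3
  p_2/q_2 = 3313/70
  p_3/q_3 = 10081/213
q_2 = 70 ≤ 137 < 213 = q_3, so the answer is 3313/70.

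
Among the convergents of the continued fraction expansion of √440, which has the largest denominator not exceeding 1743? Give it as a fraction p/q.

√440 = [20; 1, 40, …] (period length 2).
Convergents:
  p_0/q_0 = 20/1
  p_1/q_1 = 21/1
  p_2/q_2 = 860/41
  p_3/q_3 = 881/42
  p_4/q_4 = 36100/1721
  p_5/q_5 = 36981/1763
q_4 = 1721 ≤ 1743 < 1763 = q_5, so the answer is 36100/1721.

36100/1721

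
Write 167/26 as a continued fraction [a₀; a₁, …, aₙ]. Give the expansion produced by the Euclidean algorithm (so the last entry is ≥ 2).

167 = 6·26 + 11
26 = 2·11 + 4
11 = 2·4 + 3
4 = 1·3 + 1
3 = 3·1 + 0  (stop)
So 167/26 = [6; 2, 2, 1, 3].

[6; 2, 2, 1, 3]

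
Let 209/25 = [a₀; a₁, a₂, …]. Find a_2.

209 = 8·25 + 9   →  a_0 = 8
25 = 2·9 + 7   →  a_1 = 2
9 = 1·7 + 2   →  a_2 = 1

1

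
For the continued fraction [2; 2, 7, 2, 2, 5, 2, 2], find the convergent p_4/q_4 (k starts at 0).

195/79

Using pₖ = aₖpₖ₋₁ + pₖ₋₂, qₖ = aₖqₖ₋₁ + qₖ₋₂ (with p₋₁=1, p₋₂=0, q₋₁=0, q₋₂=1):
  k=0: a=2, p=2, q=1
  k=1: a=2, p=5, q=2
  k=2: a=7, p=37, q=15
  k=3: a=2, p=79, q=32
  k=4: a=2, p=195, q=79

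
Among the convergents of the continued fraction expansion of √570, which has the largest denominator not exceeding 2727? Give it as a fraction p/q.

√570 = [23; 1, 6, 1, 46, …] (period length 4).
Convergents:
  p_0/q_0 = 23/1
  p_1/q_1 = 24/1
  p_2/q_2 = 167/7
  p_3/q_3 = 191/8
  p_4/q_4 = 8953/375
  p_5/q_5 = 9144/383
  p_6/q_6 = 63817/2673
  p_7/q_7 = 72961/3056
q_6 = 2673 ≤ 2727 < 3056 = q_7, so the answer is 63817/2673.

63817/2673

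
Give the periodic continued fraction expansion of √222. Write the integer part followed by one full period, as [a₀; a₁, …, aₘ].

[14; 1, 8, 1, 28]

a₀ = ⌊√222⌋ = 14.
With m₀=0, d₀=1 and mₖ₊₁ = dₖaₖ − mₖ, dₖ₊₁ = (n − mₖ₊₁²)/dₖ, aₖ₊₁ = ⌊(a₀+mₖ₊₁)/dₖ₊₁⌋:
  k=1: m=14, d=26, a=1
  k=2: m=12, d=3, a=8
  k=3: m=12, d=26, a=1
  k=4: m=14, d=1, a=28
d=1 and a=2a₀=28 at k=4, so the next step gives (m, d) = (14, 26) again — its k=1 value — and the period has length 4.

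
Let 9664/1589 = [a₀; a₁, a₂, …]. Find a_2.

9664 = 6·1589 + 130   →  a_0 = 6
1589 = 12·130 + 29   →  a_1 = 12
130 = 4·29 + 14   →  a_2 = 4

4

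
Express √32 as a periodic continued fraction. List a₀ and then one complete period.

a₀ = ⌊√32⌋ = 5.

[5; 1, 1, 1, 10]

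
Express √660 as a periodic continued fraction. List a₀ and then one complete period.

[25; 1, 2, 4, 2, 1, 50]

a₀ = ⌊√660⌋ = 25.
With m₀=0, d₀=1 and mₖ₊₁ = dₖaₖ − mₖ, dₖ₊₁ = (n − mₖ₊₁²)/dₖ, aₖ₊₁ = ⌊(a₀+mₖ₊₁)/dₖ₊₁⌋:
  k=1: m=25, d=35, a=1
  k=2: m=10, d=16, a=2
  k=3: m=22, d=11, a=4
  k=4: m=22, d=16, a=2
  k=5: m=10, d=35, a=1
  k=6: m=25, d=1, a=50
d=1 and a=2a₀=50 at k=6, so the next step gives (m, d) = (25, 35) again — its k=1 value — and the period has length 6.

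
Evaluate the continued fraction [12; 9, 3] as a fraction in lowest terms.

339/28

Fold from the inside: start with 3/1.
  9 + 1/3 = 28/3
  12 + 3/28 = 339/28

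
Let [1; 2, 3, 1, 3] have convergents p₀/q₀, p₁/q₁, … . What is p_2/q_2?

10/7

Using pₖ = aₖpₖ₋₁ + pₖ₋₂, qₖ = aₖqₖ₋₁ + qₖ₋₂ (with p₋₁=1, p₋₂=0, q₋₁=0, q₋₂=1):
  k=0: a=1, p=1, q=1
  k=1: a=2, p=3, q=2
  k=2: a=3, p=10, q=7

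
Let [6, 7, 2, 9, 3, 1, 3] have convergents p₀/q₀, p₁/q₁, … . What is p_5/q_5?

Using pₖ = aₖpₖ₋₁ + pₖ₋₂, qₖ = aₖqₖ₋₁ + qₖ₋₂ (with p₋₁=1, p₋₂=0, q₋₁=0, q₋₂=1):
  k=0: a=6, p=6, q=1
  k=1: a=7, p=43, q=7
  k=2: a=2, p=92, q=15
  k=3: a=9, p=871, q=142
  k=4: a=3, p=2705, q=441
  k=5: a=1, p=3576, q=583

3576/583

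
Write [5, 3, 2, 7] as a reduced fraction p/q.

Using pₖ = aₖpₖ₋₁ + pₖ₋₂ and qₖ = aₖqₖ₋₁ + qₖ₋₂:
  k=0: a=5, p=5, q=1
  k=1: a=3, p=16, q=3
  k=2: a=2, p=37, q=7
  k=3: a=7, p=275, q=52

275/52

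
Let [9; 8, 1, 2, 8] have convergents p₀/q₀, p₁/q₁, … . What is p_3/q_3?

237/26

Using pₖ = aₖpₖ₋₁ + pₖ₋₂, qₖ = aₖqₖ₋₁ + qₖ₋₂ (with p₋₁=1, p₋₂=0, q₋₁=0, q₋₂=1):
  k=0: a=9, p=9, q=1
  k=1: a=8, p=73, q=8
  k=2: a=1, p=82, q=9
  k=3: a=2, p=237, q=26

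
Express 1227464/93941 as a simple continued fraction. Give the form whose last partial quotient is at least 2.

1227464 = 13·93941 + 6231
93941 = 15·6231 + 476
6231 = 13·476 + 43
476 = 11·43 + 3
43 = 14·3 + 1
3 = 3·1 + 0  (stop)
So 1227464/93941 = [13; 15, 13, 11, 14, 3].

[13; 15, 13, 11, 14, 3]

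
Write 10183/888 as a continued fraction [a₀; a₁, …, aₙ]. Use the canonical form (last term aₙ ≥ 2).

10183 = 11×888 + 415
888 = 2×415 + 58
415 = 7×58 + 9
58 = 6×9 + 4
9 = 2×4 + 1
4 = 4×1 + 0  (stop)
So 10183/888 = [11; 2, 7, 6, 2, 4].

[11; 2, 7, 6, 2, 4]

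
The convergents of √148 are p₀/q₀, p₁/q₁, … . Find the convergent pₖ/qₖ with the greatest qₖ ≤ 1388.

√148 = [12; 6, 24, …] (period length 2).
Convergents:
  p_0/q_0 = 12/1
  p_1/q_1 = 73/6
  p_2/q_2 = 1764/145
  p_3/q_3 = 10657/876
  p_4/q_4 = 257532/21169
q_3 = 876 ≤ 1388 < 21169 = q_4, so the answer is 10657/876.

10657/876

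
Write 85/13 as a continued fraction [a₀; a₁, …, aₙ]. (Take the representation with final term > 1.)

[6; 1, 1, 6]

85 = 6×13 + 7
13 = 1×7 + 6
7 = 1×6 + 1
6 = 6×1 + 0  (stop)
So 85/13 = [6; 1, 1, 6].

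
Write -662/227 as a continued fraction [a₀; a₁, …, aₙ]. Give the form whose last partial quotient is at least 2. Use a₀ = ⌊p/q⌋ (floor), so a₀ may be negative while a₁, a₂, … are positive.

[-3; 11, 1, 18]

-662 = -3*227 + 19
227 = 11*19 + 18
19 = 1*18 + 1
18 = 18*1 + 0  (stop)
So -662/227 = [-3; 11, 1, 18].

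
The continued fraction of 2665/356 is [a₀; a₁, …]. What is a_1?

2

2665 = 7·356 + 173   →  a_0 = 7
356 = 2·173 + 10   →  a_1 = 2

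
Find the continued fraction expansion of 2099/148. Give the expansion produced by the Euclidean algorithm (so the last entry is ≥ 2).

[14; 5, 2, 13]

2099 = 14*148 + 27
148 = 5*27 + 13
27 = 2*13 + 1
13 = 13*1 + 0  (stop)
So 2099/148 = [14; 5, 2, 13].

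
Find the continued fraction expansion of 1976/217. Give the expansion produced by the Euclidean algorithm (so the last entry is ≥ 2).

[9; 9, 2, 3, 3]

1976 = 9×217 + 23
217 = 9×23 + 10
23 = 2×10 + 3
10 = 3×3 + 1
3 = 3×1 + 0  (stop)
So 1976/217 = [9; 9, 2, 3, 3].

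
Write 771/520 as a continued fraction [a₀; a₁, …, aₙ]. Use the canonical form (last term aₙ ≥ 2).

771 = 1*520 + 251
520 = 2*251 + 18
251 = 13*18 + 17
18 = 1*17 + 1
17 = 17*1 + 0  (stop)
So 771/520 = [1; 2, 13, 1, 17].

[1; 2, 13, 1, 17]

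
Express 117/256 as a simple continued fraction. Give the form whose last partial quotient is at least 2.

117 = 0·256 + 117
256 = 2·117 + 22
117 = 5·22 + 7
22 = 3·7 + 1
7 = 7·1 + 0  (stop)
So 117/256 = [0; 2, 5, 3, 7].

[0; 2, 5, 3, 7]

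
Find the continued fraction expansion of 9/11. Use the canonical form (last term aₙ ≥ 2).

[0; 1, 4, 2]

9 = 0·11 + 9
11 = 1·9 + 2
9 = 4·2 + 1
2 = 2·1 + 0  (stop)
So 9/11 = [0; 1, 4, 2].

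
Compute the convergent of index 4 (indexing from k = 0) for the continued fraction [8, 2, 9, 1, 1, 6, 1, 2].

Using pₖ = aₖpₖ₋₁ + pₖ₋₂, qₖ = aₖqₖ₋₁ + qₖ₋₂ (with p₋₁=1, p₋₂=0, q₋₁=0, q₋₂=1):
  k=0: a=8, p=8, q=1
  k=1: a=2, p=17, q=2
  k=2: a=9, p=161, q=19
  k=3: a=1, p=178, q=21
  k=4: a=1, p=339, q=40

339/40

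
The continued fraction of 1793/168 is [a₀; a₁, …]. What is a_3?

1793 = 10·168 + 113   →  a_0 = 10
168 = 1·113 + 55   →  a_1 = 1
113 = 2·55 + 3   →  a_2 = 2
55 = 18·3 + 1   →  a_3 = 18

18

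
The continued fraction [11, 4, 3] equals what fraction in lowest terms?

146/13

Fold from the inside: start with 3/1.
  4 + 1/3 = 13/3
  11 + 3/13 = 146/13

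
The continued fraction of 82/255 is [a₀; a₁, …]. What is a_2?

82 = 0·255 + 82   →  a_0 = 0
255 = 3·82 + 9   →  a_1 = 3
82 = 9·9 + 1   →  a_2 = 9

9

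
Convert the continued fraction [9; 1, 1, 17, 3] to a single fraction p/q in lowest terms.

Fold from the inside: start with 3/1.
  17 + 1/3 = 52/3
  1 + 3/52 = 55/52
  1 + 52/55 = 107/55
  9 + 55/107 = 1018/107

1018/107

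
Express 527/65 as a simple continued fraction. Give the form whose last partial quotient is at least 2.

[8; 9, 3, 2]

527 = 8×65 + 7
65 = 9×7 + 2
7 = 3×2 + 1
2 = 2×1 + 0  (stop)
So 527/65 = [8; 9, 3, 2].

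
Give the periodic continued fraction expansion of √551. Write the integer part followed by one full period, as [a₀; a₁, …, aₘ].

[23; 2, 8, 1, 8, 2, 46]

a₀ = ⌊√551⌋ = 23.
With m₀=0, d₀=1 and mₖ₊₁ = dₖaₖ − mₖ, dₖ₊₁ = (n − mₖ₊₁²)/dₖ, aₖ₊₁ = ⌊(a₀+mₖ₊₁)/dₖ₊₁⌋:
  k=1: m=23, d=22, a=2
  k=2: m=21, d=5, a=8
  k=3: m=19, d=38, a=1
  k=4: m=19, d=5, a=8
  k=5: m=21, d=22, a=2
  k=6: m=23, d=1, a=46
d=1 and a=2a₀=46 at k=6, so the next step gives (m, d) = (23, 22) again — its k=1 value — and the period has length 6.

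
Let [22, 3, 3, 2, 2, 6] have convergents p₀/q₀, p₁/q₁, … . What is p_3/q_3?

513/23

Using pₖ = aₖpₖ₋₁ + pₖ₋₂, qₖ = aₖqₖ₋₁ + qₖ₋₂ (with p₋₁=1, p₋₂=0, q₋₁=0, q₋₂=1):
  k=0: a=22, p=22, q=1
  k=1: a=3, p=67, q=3
  k=2: a=3, p=223, q=10
  k=3: a=2, p=513, q=23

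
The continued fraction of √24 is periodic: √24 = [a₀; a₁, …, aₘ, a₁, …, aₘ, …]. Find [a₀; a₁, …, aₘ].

[4; 1, 8]

a₀ = ⌊√24⌋ = 4.
With m₀=0, d₀=1 and mₖ₊₁ = dₖaₖ − mₖ, dₖ₊₁ = (n − mₖ₊₁²)/dₖ, aₖ₊₁ = ⌊(a₀+mₖ₊₁)/dₖ₊₁⌋:
  k=1: m=4, d=8, a=1
  k=2: m=4, d=1, a=8
d=1 and a=2a₀=8 at k=2, so the next step gives (m, d) = (4, 8) again — its k=1 value — and the period has length 2.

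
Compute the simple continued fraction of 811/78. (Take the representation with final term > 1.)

[10; 2, 1, 1, 15]

811 = 10×78 + 31
78 = 2×31 + 16
31 = 1×16 + 15
16 = 1×15 + 1
15 = 15×1 + 0  (stop)
So 811/78 = [10; 2, 1, 1, 15].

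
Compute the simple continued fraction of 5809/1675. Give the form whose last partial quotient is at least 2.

5809 = 3*1675 + 784
1675 = 2*784 + 107
784 = 7*107 + 35
107 = 3*35 + 2
35 = 17*2 + 1
2 = 2*1 + 0  (stop)
So 5809/1675 = [3; 2, 7, 3, 17, 2].

[3; 2, 7, 3, 17, 2]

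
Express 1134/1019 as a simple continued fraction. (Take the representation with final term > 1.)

[1; 8, 1, 6, 5, 3]

1134 = 1×1019 + 115
1019 = 8×115 + 99
115 = 1×99 + 16
99 = 6×16 + 3
16 = 5×3 + 1
3 = 3×1 + 0  (stop)
So 1134/1019 = [1; 8, 1, 6, 5, 3].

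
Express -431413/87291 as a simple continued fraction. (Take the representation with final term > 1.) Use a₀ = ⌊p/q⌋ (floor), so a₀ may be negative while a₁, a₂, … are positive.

-431413 = -5·87291 + 5042
87291 = 17·5042 + 1577
5042 = 3·1577 + 311
1577 = 5·311 + 22
311 = 14·22 + 3
22 = 7·3 + 1
3 = 3·1 + 0  (stop)
So -431413/87291 = [-5; 17, 3, 5, 14, 7, 3].

[-5; 17, 3, 5, 14, 7, 3]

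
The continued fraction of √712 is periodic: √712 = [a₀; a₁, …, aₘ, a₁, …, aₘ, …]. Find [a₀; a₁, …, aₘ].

[26; 1, 2, 6, 2, 1, 52]

a₀ = ⌊√712⌋ = 26.
With m₀=0, d₀=1 and mₖ₊₁ = dₖaₖ − mₖ, dₖ₊₁ = (n − mₖ₊₁²)/dₖ, aₖ₊₁ = ⌊(a₀+mₖ₊₁)/dₖ₊₁⌋:
  k=1: m=26, d=36, a=1
  k=2: m=10, d=17, a=2
  k=3: m=24, d=8, a=6
  k=4: m=24, d=17, a=2
  k=5: m=10, d=36, a=1
  k=6: m=26, d=1, a=52
d=1 and a=2a₀=52 at k=6, so the next step gives (m, d) = (26, 36) again — its k=1 value — and the period has length 6.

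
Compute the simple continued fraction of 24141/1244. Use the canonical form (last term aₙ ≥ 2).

24141 = 19×1244 + 505
1244 = 2×505 + 234
505 = 2×234 + 37
234 = 6×37 + 12
37 = 3×12 + 1
12 = 12×1 + 0  (stop)
So 24141/1244 = [19; 2, 2, 6, 3, 12].

[19; 2, 2, 6, 3, 12]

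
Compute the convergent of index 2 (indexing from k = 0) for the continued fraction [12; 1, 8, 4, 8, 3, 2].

116/9

Using pₖ = aₖpₖ₋₁ + pₖ₋₂, qₖ = aₖqₖ₋₁ + qₖ₋₂ (with p₋₁=1, p₋₂=0, q₋₁=0, q₋₂=1):
  k=0: a=12, p=12, q=1
  k=1: a=1, p=13, q=1
  k=2: a=8, p=116, q=9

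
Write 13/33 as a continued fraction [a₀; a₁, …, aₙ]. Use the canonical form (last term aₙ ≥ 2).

[0; 2, 1, 1, 6]

13 = 0·33 + 13
33 = 2·13 + 7
13 = 1·7 + 6
7 = 1·6 + 1
6 = 6·1 + 0  (stop)
So 13/33 = [0; 2, 1, 1, 6].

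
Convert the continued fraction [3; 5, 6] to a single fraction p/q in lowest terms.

99/31

Using pₖ = aₖpₖ₋₁ + pₖ₋₂ and qₖ = aₖqₖ₋₁ + qₖ₋₂:
  k=0: a=3, p=3, q=1
  k=1: a=5, p=16, q=5
  k=2: a=6, p=99, q=31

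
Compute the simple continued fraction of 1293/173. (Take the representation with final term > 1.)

1293 = 7×173 + 82
173 = 2×82 + 9
82 = 9×9 + 1
9 = 9×1 + 0  (stop)
So 1293/173 = [7; 2, 9, 9].

[7; 2, 9, 9]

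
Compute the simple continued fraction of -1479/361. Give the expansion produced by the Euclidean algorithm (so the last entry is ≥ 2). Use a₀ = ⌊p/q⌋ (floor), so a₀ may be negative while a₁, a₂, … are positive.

[-5; 1, 9, 3, 5, 2]

-1479 = -5·361 + 326
361 = 1·326 + 35
326 = 9·35 + 11
35 = 3·11 + 2
11 = 5·2 + 1
2 = 2·1 + 0  (stop)
So -1479/361 = [-5; 1, 9, 3, 5, 2].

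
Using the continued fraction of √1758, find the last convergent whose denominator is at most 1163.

48679/1161

√1758 = [41; 1, 12, 1, 82, …] (period length 4).
Convergents:
  p_0/q_0 = 41/1
  p_1/q_1 = 42/1
  p_2/q_2 = 545/13
  p_3/q_3 = 587/14
  p_4/q_4 = 48679/1161
  p_5/q_5 = 49266/1175
q_4 = 1161 ≤ 1163 < 1175 = q_5, so the answer is 48679/1161.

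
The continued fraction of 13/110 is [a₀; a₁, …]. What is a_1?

13 = 0·110 + 13   →  a_0 = 0
110 = 8·13 + 6   →  a_1 = 8

8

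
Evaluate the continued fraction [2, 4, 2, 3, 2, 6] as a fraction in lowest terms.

1017/457

Fold from the inside: start with 6/1.
  2 + 1/6 = 13/6
  3 + 6/13 = 45/13
  2 + 13/45 = 103/45
  4 + 45/103 = 457/103
  2 + 103/457 = 1017/457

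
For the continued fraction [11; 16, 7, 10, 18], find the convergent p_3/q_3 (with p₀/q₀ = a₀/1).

12677/1146

Using pₖ = aₖpₖ₋₁ + pₖ₋₂, qₖ = aₖqₖ₋₁ + qₖ₋₂ (with p₋₁=1, p₋₂=0, q₋₁=0, q₋₂=1):
  k=0: a=11, p=11, q=1
  k=1: a=16, p=177, q=16
  k=2: a=7, p=1250, q=113
  k=3: a=10, p=12677, q=1146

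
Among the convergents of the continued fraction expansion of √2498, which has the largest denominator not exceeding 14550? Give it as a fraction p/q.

249850/4999

√2498 = [49; 1, 48, 1, 98, …] (period length 4).
Convergents:
  p_0/q_0 = 49/1
  p_1/q_1 = 50/1
  p_2/q_2 = 2449/49
  p_3/q_3 = 2499/50
  p_4/q_4 = 247351/4949
  p_5/q_5 = 249850/4999
  p_6/q_6 = 12240151/244901
q_5 = 4999 ≤ 14550 < 244901 = q_6, so the answer is 249850/4999.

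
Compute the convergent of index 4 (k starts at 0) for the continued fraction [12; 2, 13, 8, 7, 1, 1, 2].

19384/1553

Using pₖ = aₖpₖ₋₁ + pₖ₋₂, qₖ = aₖqₖ₋₁ + qₖ₋₂ (with p₋₁=1, p₋₂=0, q₋₁=0, q₋₂=1):
  k=0: a=12, p=12, q=1
  k=1: a=2, p=25, q=2
  k=2: a=13, p=337, q=27
  k=3: a=8, p=2721, q=218
  k=4: a=7, p=19384, q=1553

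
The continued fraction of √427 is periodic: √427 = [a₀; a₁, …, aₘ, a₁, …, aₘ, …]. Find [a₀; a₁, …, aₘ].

[20; 1, 1, 1, 40]

a₀ = ⌊√427⌋ = 20.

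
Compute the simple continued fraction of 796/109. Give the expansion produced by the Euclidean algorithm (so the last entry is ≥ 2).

796 = 7×109 + 33
109 = 3×33 + 10
33 = 3×10 + 3
10 = 3×3 + 1
3 = 3×1 + 0  (stop)
So 796/109 = [7; 3, 3, 3, 3].

[7; 3, 3, 3, 3]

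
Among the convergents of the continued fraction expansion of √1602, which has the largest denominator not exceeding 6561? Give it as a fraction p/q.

128120/3201

√1602 = [40; 40, 80, …] (period length 2).
Convergents:
  p_0/q_0 = 40/1
  p_1/q_1 = 1601/40
  p_2/q_2 = 128120/3201
  p_3/q_3 = 5126401/128080
q_2 = 3201 ≤ 6561 < 128080 = q_3, so the answer is 128120/3201.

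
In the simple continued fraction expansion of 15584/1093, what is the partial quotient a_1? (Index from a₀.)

15584 = 14·1093 + 282   →  a_0 = 14
1093 = 3·282 + 247   →  a_1 = 3

3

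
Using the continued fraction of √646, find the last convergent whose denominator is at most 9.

127/5

√646 = [25; 2, 2, 2, 50, …] (period length 4).
Convergents:
  p_0/q_0 = 25/1
  p_1/q_1 = 51/2
  p_2/q_2 = 127/5
  p_3/q_3 = 305/12
q_2 = 5 ≤ 9 < 12 = q_3, so the answer is 127/5.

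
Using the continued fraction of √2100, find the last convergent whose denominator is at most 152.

6049/132

√2100 = [45; 1, 4, 1, 2, 1, 4, 1, 90, …] (period length 8).
Convergents:
  p_0/q_0 = 45/1
  p_1/q_1 = 46/1
  p_2/q_2 = 229/5
  p_3/q_3 = 275/6
  p_4/q_4 = 779/17
  p_5/q_5 = 1054/23
  p_6/q_6 = 4995/109
  p_7/q_7 = 6049/132
  p_8/q_8 = 549405/11989
q_7 = 132 ≤ 152 < 11989 = q_8, so the answer is 6049/132.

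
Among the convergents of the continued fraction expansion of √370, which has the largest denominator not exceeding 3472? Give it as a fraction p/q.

50339/2617

√370 = [19; 4, 4, 38, …] (period length 3).
Convergents:
  p_0/q_0 = 19/1
  p_1/q_1 = 77/4
  p_2/q_2 = 327/17
  p_3/q_3 = 12503/650
  p_4/q_4 = 50339/2617
  p_5/q_5 = 213859/11118
q_4 = 2617 ≤ 3472 < 11118 = q_5, so the answer is 50339/2617.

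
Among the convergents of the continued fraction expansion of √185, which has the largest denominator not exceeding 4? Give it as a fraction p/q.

41/3

√185 = [13; 1, 1, 1, 1, 26, …] (period length 5).
Convergents:
  p_0/q_0 = 13/1
  p_1/q_1 = 14/1
  p_2/q_2 = 27/2
  p_3/q_3 = 41/3
  p_4/q_4 = 68/5
q_3 = 3 ≤ 4 < 5 = q_4, so the answer is 41/3.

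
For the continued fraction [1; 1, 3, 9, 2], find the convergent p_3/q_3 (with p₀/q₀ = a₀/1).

65/37

Using pₖ = aₖpₖ₋₁ + pₖ₋₂, qₖ = aₖqₖ₋₁ + qₖ₋₂ (with p₋₁=1, p₋₂=0, q₋₁=0, q₋₂=1):
  k=0: a=1, p=1, q=1
  k=1: a=1, p=2, q=1
  k=2: a=3, p=7, q=4
  k=3: a=9, p=65, q=37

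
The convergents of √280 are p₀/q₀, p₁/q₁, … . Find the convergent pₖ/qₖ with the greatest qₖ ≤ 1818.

√280 = [16; 1, 2, 1, 2, 1, 32, …] (period length 6).
Convergents:
  p_0/q_0 = 16/1
  p_1/q_1 = 17/1
  p_2/q_2 = 50/3
  p_3/q_3 = 67/4
  p_4/q_4 = 184/11
  p_5/q_5 = 251/15
  p_6/q_6 = 8216/491
  p_7/q_7 = 8467/506
  p_8/q_8 = 25150/1503
  p_9/q_9 = 33617/2009
q_8 = 1503 ≤ 1818 < 2009 = q_9, so the answer is 25150/1503.

25150/1503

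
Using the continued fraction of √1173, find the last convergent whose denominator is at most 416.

9350/273

√1173 = [34; 4, 68, …] (period length 2).
Convergents:
  p_0/q_0 = 34/1
  p_1/q_1 = 137/4
  p_2/q_2 = 9350/273
  p_3/q_3 = 37537/1096
q_2 = 273 ≤ 416 < 1096 = q_3, so the answer is 9350/273.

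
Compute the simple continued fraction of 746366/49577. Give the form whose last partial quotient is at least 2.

746366 = 15×49577 + 2711
49577 = 18×2711 + 779
2711 = 3×779 + 374
779 = 2×374 + 31
374 = 12×31 + 2
31 = 15×2 + 1
2 = 2×1 + 0  (stop)
So 746366/49577 = [15; 18, 3, 2, 12, 15, 2].

[15; 18, 3, 2, 12, 15, 2]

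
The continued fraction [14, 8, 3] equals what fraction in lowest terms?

Fold from the inside: start with 3/1.
  8 + 1/3 = 25/3
  14 + 3/25 = 353/25

353/25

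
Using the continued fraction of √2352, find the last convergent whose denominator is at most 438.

√2352 = [48; 2, 96, …] (period length 2).
Convergents:
  p_0/q_0 = 48/1
  p_1/q_1 = 97/2
  p_2/q_2 = 9360/193
  p_3/q_3 = 18817/388
  p_4/q_4 = 1815792/37441
q_3 = 388 ≤ 438 < 37441 = q_4, so the answer is 18817/388.

18817/388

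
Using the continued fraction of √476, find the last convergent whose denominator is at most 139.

√476 = [21; 1, 4, 2, 10, 2, 4, 1, 42, …] (period length 8).
Convergents:
  p_0/q_0 = 21/1
  p_1/q_1 = 22/1
  p_2/q_2 = 109/5
  p_3/q_3 = 240/11
  p_4/q_4 = 2509/115
  p_5/q_5 = 5258/241
q_4 = 115 ≤ 139 < 241 = q_5, so the answer is 2509/115.

2509/115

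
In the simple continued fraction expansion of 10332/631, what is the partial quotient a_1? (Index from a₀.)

10332 = 16·631 + 236   →  a_0 = 16
631 = 2·236 + 159   →  a_1 = 2

2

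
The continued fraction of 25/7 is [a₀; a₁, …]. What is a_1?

1

25 = 3·7 + 4   →  a_0 = 3
7 = 1·4 + 3   →  a_1 = 1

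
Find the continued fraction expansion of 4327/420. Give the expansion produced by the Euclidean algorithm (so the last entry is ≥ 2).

4327 = 10*420 + 127
420 = 3*127 + 39
127 = 3*39 + 10
39 = 3*10 + 9
10 = 1*9 + 1
9 = 9*1 + 0  (stop)
So 4327/420 = [10; 3, 3, 3, 1, 9].

[10; 3, 3, 3, 1, 9]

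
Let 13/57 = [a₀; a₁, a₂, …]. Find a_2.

2

13 = 0·57 + 13   →  a_0 = 0
57 = 4·13 + 5   →  a_1 = 4
13 = 2·5 + 3   →  a_2 = 2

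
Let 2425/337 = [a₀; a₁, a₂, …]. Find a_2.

2425 = 7·337 + 66   →  a_0 = 7
337 = 5·66 + 7   →  a_1 = 5
66 = 9·7 + 3   →  a_2 = 9

9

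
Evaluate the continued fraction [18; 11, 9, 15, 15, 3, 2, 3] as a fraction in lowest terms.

Using pₖ = aₖpₖ₋₁ + pₖ₋₂ and qₖ = aₖqₖ₋₁ + qₖ₋₂:
  k=0: a=18, p=18, q=1
  k=1: a=11, p=199, q=11
  k=2: a=9, p=1809, q=100
  k=3: a=15, p=27334, q=1511
  k=4: a=15, p=411819, q=22765
  k=5: a=3, p=1262791, q=69806
  k=6: a=2, p=2937401, q=162377
  k=7: a=3, p=10074994, q=556937

10074994/556937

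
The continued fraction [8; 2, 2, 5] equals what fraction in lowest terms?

227/27

Using pₖ = aₖpₖ₋₁ + pₖ₋₂ and qₖ = aₖqₖ₋₁ + qₖ₋₂:
  k=0: a=8, p=8, q=1
  k=1: a=2, p=17, q=2
  k=2: a=2, p=42, q=5
  k=3: a=5, p=227, q=27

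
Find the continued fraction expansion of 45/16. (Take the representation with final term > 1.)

[2; 1, 4, 3]

45 = 2·16 + 13
16 = 1·13 + 3
13 = 4·3 + 1
3 = 3·1 + 0  (stop)
So 45/16 = [2; 1, 4, 3].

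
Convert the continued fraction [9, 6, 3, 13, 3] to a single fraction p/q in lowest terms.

Using pₖ = aₖpₖ₋₁ + pₖ₋₂ and qₖ = aₖqₖ₋₁ + qₖ₋₂:
  k=0: a=9, p=9, q=1
  k=1: a=6, p=55, q=6
  k=2: a=3, p=174, q=19
  k=3: a=13, p=2317, q=253
  k=4: a=3, p=7125, q=778

7125/778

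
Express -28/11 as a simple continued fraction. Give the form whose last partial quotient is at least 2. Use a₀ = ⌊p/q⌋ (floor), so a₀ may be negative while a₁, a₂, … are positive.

-28 = -3×11 + 5
11 = 2×5 + 1
5 = 5×1 + 0  (stop)
So -28/11 = [-3; 2, 5].

[-3; 2, 5]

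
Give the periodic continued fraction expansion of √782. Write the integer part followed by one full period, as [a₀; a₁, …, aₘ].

[27; 1, 26, 1, 54]

a₀ = ⌊√782⌋ = 27.
With m₀=0, d₀=1 and mₖ₊₁ = dₖaₖ − mₖ, dₖ₊₁ = (n − mₖ₊₁²)/dₖ, aₖ₊₁ = ⌊(a₀+mₖ₊₁)/dₖ₊₁⌋:
  k=1: m=27, d=53, a=1
  k=2: m=26, d=2, a=26
  k=3: m=26, d=53, a=1
  k=4: m=27, d=1, a=54
d=1 and a=2a₀=54 at k=4, so the next step gives (m, d) = (27, 53) again — its k=1 value — and the period has length 4.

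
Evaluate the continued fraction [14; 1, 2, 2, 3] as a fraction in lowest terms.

Using pₖ = aₖpₖ₋₁ + pₖ₋₂ and qₖ = aₖqₖ₋₁ + qₖ₋₂:
  k=0: a=14, p=14, q=1
  k=1: a=1, p=15, q=1
  k=2: a=2, p=44, q=3
  k=3: a=2, p=103, q=7
  k=4: a=3, p=353, q=24

353/24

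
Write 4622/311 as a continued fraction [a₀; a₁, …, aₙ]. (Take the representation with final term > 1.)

[14; 1, 6, 4, 3, 3]

4622 = 14×311 + 268
311 = 1×268 + 43
268 = 6×43 + 10
43 = 4×10 + 3
10 = 3×3 + 1
3 = 3×1 + 0  (stop)
So 4622/311 = [14; 1, 6, 4, 3, 3].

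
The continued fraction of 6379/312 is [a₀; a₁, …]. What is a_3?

11

6379 = 20·312 + 139   →  a_0 = 20
312 = 2·139 + 34   →  a_1 = 2
139 = 4·34 + 3   →  a_2 = 4
34 = 11·3 + 1   →  a_3 = 11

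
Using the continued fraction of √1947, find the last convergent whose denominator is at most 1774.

31108/705

√1947 = [44; 8, 88, …] (period length 2).
Convergents:
  p_0/q_0 = 44/1
  p_1/q_1 = 353/8
  p_2/q_2 = 31108/705
  p_3/q_3 = 249217/5648
q_2 = 705 ≤ 1774 < 5648 = q_3, so the answer is 31108/705.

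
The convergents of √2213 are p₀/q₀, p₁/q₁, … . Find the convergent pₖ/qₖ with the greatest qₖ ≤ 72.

2211/47

√2213 = [47; 23, 1, 1, 23, 94, …] (period length 5).
Convergents:
  p_0/q_0 = 47/1
  p_1/q_1 = 1082/23
  p_2/q_2 = 1129/24
  p_3/q_3 = 2211/47
  p_4/q_4 = 51982/1105
q_3 = 47 ≤ 72 < 1105 = q_4, so the answer is 2211/47.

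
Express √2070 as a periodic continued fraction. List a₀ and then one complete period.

[45; 2, 90]

a₀ = ⌊√2070⌋ = 45.
With m₀=0, d₀=1 and mₖ₊₁ = dₖaₖ − mₖ, dₖ₊₁ = (n − mₖ₊₁²)/dₖ, aₖ₊₁ = ⌊(a₀+mₖ₊₁)/dₖ₊₁⌋:
  k=1: m=45, d=45, a=2
  k=2: m=45, d=1, a=90
d=1 and a=2a₀=90 at k=2, so the next step gives (m, d) = (45, 45) again — its k=1 value — and the period has length 2.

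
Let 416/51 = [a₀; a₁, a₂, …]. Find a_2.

416 = 8·51 + 8   →  a_0 = 8
51 = 6·8 + 3   →  a_1 = 6
8 = 2·3 + 2   →  a_2 = 2

2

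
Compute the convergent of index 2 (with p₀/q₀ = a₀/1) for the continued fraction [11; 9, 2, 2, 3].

Using pₖ = aₖpₖ₋₁ + pₖ₋₂, qₖ = aₖqₖ₋₁ + qₖ₋₂ (with p₋₁=1, p₋₂=0, q₋₁=0, q₋₂=1):
  k=0: a=11, p=11, q=1
  k=1: a=9, p=100, q=9
  k=2: a=2, p=211, q=19

211/19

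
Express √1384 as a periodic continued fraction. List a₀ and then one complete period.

[37; 4, 1, 17, 1, 4, 74]

a₀ = ⌊√1384⌋ = 37.
With m₀=0, d₀=1 and mₖ₊₁ = dₖaₖ − mₖ, dₖ₊₁ = (n − mₖ₊₁²)/dₖ, aₖ₊₁ = ⌊(a₀+mₖ₊₁)/dₖ₊₁⌋:
  k=1: m=37, d=15, a=4
  k=2: m=23, d=57, a=1
  k=3: m=34, d=4, a=17
  k=4: m=34, d=57, a=1
  k=5: m=23, d=15, a=4
  k=6: m=37, d=1, a=74
d=1 and a=2a₀=74 at k=6, so the next step gives (m, d) = (37, 15) again — its k=1 value — and the period has length 6.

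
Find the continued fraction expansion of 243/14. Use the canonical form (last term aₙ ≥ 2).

[17; 2, 1, 4]

243 = 17×14 + 5
14 = 2×5 + 4
5 = 1×4 + 1
4 = 4×1 + 0  (stop)
So 243/14 = [17; 2, 1, 4].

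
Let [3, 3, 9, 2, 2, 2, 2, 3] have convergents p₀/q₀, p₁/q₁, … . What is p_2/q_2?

93/28

Using pₖ = aₖpₖ₋₁ + pₖ₋₂, qₖ = aₖqₖ₋₁ + qₖ₋₂ (with p₋₁=1, p₋₂=0, q₋₁=0, q₋₂=1):
  k=0: a=3, p=3, q=1
  k=1: a=3, p=10, q=3
  k=2: a=9, p=93, q=28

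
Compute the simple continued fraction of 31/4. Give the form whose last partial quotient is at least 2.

31 = 7·4 + 3
4 = 1·3 + 1
3 = 3·1 + 0  (stop)
So 31/4 = [7; 1, 3].

[7; 1, 3]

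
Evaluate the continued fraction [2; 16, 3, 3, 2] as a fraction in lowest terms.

773/375

Using pₖ = aₖpₖ₋₁ + pₖ₋₂ and qₖ = aₖqₖ₋₁ + qₖ₋₂:
  k=0: a=2, p=2, q=1
  k=1: a=16, p=33, q=16
  k=2: a=3, p=101, q=49
  k=3: a=3, p=336, q=163
  k=4: a=2, p=773, q=375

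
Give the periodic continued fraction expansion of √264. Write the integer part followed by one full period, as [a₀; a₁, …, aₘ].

[16; 4, 32]

a₀ = ⌊√264⌋ = 16.
With m₀=0, d₀=1 and mₖ₊₁ = dₖaₖ − mₖ, dₖ₊₁ = (n − mₖ₊₁²)/dₖ, aₖ₊₁ = ⌊(a₀+mₖ₊₁)/dₖ₊₁⌋:
  k=1: m=16, d=8, a=4
  k=2: m=16, d=1, a=32
d=1 and a=2a₀=32 at k=2, so the next step gives (m, d) = (16, 8) again — its k=1 value — and the period has length 2.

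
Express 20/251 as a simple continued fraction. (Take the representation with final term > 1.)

20 = 0·251 + 20
251 = 12·20 + 11
20 = 1·11 + 9
11 = 1·9 + 2
9 = 4·2 + 1
2 = 2·1 + 0  (stop)
So 20/251 = [0; 12, 1, 1, 4, 2].

[0; 12, 1, 1, 4, 2]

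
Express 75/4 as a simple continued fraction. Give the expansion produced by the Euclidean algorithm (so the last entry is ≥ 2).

75 = 18*4 + 3
4 = 1*3 + 1
3 = 3*1 + 0  (stop)
So 75/4 = [18; 1, 3].

[18; 1, 3]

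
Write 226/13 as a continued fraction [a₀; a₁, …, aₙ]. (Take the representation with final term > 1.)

[17; 2, 1, 1, 2]

226 = 17·13 + 5
13 = 2·5 + 3
5 = 1·3 + 2
3 = 1·2 + 1
2 = 2·1 + 0  (stop)
So 226/13 = [17; 2, 1, 1, 2].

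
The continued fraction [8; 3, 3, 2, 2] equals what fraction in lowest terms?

465/56

Fold from the inside: start with 2/1.
  2 + 1/2 = 5/2
  3 + 2/5 = 17/5
  3 + 5/17 = 56/17
  8 + 17/56 = 465/56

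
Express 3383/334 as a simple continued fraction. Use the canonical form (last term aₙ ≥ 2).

[10; 7, 1, 3, 3, 3]

3383 = 10*334 + 43
334 = 7*43 + 33
43 = 1*33 + 10
33 = 3*10 + 3
10 = 3*3 + 1
3 = 3*1 + 0  (stop)
So 3383/334 = [10; 7, 1, 3, 3, 3].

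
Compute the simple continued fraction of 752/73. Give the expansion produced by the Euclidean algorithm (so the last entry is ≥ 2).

752 = 10*73 + 22
73 = 3*22 + 7
22 = 3*7 + 1
7 = 7*1 + 0  (stop)
So 752/73 = [10; 3, 3, 7].

[10; 3, 3, 7]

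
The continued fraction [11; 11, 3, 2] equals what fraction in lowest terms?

Using pₖ = aₖpₖ₋₁ + pₖ₋₂ and qₖ = aₖqₖ₋₁ + qₖ₋₂:
  k=0: a=11, p=11, q=1
  k=1: a=11, p=122, q=11
  k=2: a=3, p=377, q=34
  k=3: a=2, p=876, q=79

876/79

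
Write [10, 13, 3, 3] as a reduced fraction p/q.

1340/133

Using pₖ = aₖpₖ₋₁ + pₖ₋₂ and qₖ = aₖqₖ₋₁ + qₖ₋₂:
  k=0: a=10, p=10, q=1
  k=1: a=13, p=131, q=13
  k=2: a=3, p=403, q=40
  k=3: a=3, p=1340, q=133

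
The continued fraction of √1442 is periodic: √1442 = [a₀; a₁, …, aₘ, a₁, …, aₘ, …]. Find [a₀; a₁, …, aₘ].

a₀ = ⌊√1442⌋ = 37.
With m₀=0, d₀=1 and mₖ₊₁ = dₖaₖ − mₖ, dₖ₊₁ = (n − mₖ₊₁²)/dₖ, aₖ₊₁ = ⌊(a₀+mₖ₊₁)/dₖ₊₁⌋:
  k=1: m=37, d=73, a=1
  k=2: m=36, d=2, a=36
  k=3: m=36, d=73, a=1
  k=4: m=37, d=1, a=74
d=1 and a=2a₀=74 at k=4, so the next step gives (m, d) = (37, 73) again — its k=1 value — and the period has length 4.

[37; 1, 36, 1, 74]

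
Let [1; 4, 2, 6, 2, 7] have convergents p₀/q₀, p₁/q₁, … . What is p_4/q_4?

Using pₖ = aₖpₖ₋₁ + pₖ₋₂, qₖ = aₖqₖ₋₁ + qₖ₋₂ (with p₋₁=1, p₋₂=0, q₋₁=0, q₋₂=1):
  k=0: a=1, p=1, q=1
  k=1: a=4, p=5, q=4
  k=2: a=2, p=11, q=9
  k=3: a=6, p=71, q=58
  k=4: a=2, p=153, q=125

153/125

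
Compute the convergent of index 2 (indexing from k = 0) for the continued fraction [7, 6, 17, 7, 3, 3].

738/103

Using pₖ = aₖpₖ₋₁ + pₖ₋₂, qₖ = aₖqₖ₋₁ + qₖ₋₂ (with p₋₁=1, p₋₂=0, q₋₁=0, q₋₂=1):
  k=0: a=7, p=7, q=1
  k=1: a=6, p=43, q=6
  k=2: a=17, p=738, q=103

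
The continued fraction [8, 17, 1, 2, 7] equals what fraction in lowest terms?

3134/389

Using pₖ = aₖpₖ₋₁ + pₖ₋₂ and qₖ = aₖqₖ₋₁ + qₖ₋₂:
  k=0: a=8, p=8, q=1
  k=1: a=17, p=137, q=17
  k=2: a=1, p=145, q=18
  k=3: a=2, p=427, q=53
  k=4: a=7, p=3134, q=389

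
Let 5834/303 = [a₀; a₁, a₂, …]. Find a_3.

5834 = 19·303 + 77   →  a_0 = 19
303 = 3·77 + 72   →  a_1 = 3
77 = 1·72 + 5   →  a_2 = 1
72 = 14·5 + 2   →  a_3 = 14

14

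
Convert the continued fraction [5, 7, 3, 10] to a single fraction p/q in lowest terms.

Fold from the inside: start with 10/1.
  3 + 1/10 = 31/10
  7 + 10/31 = 227/31
  5 + 31/227 = 1166/227

1166/227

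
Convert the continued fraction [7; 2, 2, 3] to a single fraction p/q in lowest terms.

Using pₖ = aₖpₖ₋₁ + pₖ₋₂ and qₖ = aₖqₖ₋₁ + qₖ₋₂:
  k=0: a=7, p=7, q=1
  k=1: a=2, p=15, q=2
  k=2: a=2, p=37, q=5
  k=3: a=3, p=126, q=17

126/17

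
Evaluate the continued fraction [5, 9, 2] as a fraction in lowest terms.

Fold from the inside: start with 2/1.
  9 + 1/2 = 19/2
  5 + 2/19 = 97/19

97/19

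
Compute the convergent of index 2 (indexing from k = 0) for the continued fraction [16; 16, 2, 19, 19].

530/33

Using pₖ = aₖpₖ₋₁ + pₖ₋₂, qₖ = aₖqₖ₋₁ + qₖ₋₂ (with p₋₁=1, p₋₂=0, q₋₁=0, q₋₂=1):
  k=0: a=16, p=16, q=1
  k=1: a=16, p=257, q=16
  k=2: a=2, p=530, q=33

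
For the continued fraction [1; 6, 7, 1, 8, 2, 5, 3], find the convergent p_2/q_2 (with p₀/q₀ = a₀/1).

Using pₖ = aₖpₖ₋₁ + pₖ₋₂, qₖ = aₖqₖ₋₁ + qₖ₋₂ (with p₋₁=1, p₋₂=0, q₋₁=0, q₋₂=1):
  k=0: a=1, p=1, q=1
  k=1: a=6, p=7, q=6
  k=2: a=7, p=50, q=43

50/43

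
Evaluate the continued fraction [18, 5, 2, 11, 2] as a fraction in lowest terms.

4782/263

Fold from the inside: start with 2/1.
  11 + 1/2 = 23/2
  2 + 2/23 = 48/23
  5 + 23/48 = 263/48
  18 + 48/263 = 4782/263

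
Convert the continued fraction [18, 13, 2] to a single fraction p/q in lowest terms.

488/27

Fold from the inside: start with 2/1.
  13 + 1/2 = 27/2
  18 + 2/27 = 488/27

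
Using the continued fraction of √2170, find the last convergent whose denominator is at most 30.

559/12

√2170 = [46; 1, 1, 2, 1, 1, 92, …] (period length 6).
Convergents:
  p_0/q_0 = 46/1
  p_1/q_1 = 47/1
  p_2/q_2 = 93/2
  p_3/q_3 = 233/5
  p_4/q_4 = 326/7
  p_5/q_5 = 559/12
  p_6/q_6 = 51754/1111
q_5 = 12 ≤ 30 < 1111 = q_6, so the answer is 559/12.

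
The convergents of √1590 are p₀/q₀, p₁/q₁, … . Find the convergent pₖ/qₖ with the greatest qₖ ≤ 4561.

178041/4465

√1590 = [39; 1, 6, 1, 78, …] (period length 4).
Convergents:
  p_0/q_0 = 39/1
  p_1/q_1 = 40/1
  p_2/q_2 = 279/7
  p_3/q_3 = 319/8
  p_4/q_4 = 25161/631
  p_5/q_5 = 25480/639
  p_6/q_6 = 178041/4465
  p_7/q_7 = 203521/5104
q_6 = 4465 ≤ 4561 < 5104 = q_7, so the answer is 178041/4465.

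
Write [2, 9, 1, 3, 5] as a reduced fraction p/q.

Fold from the inside: start with 5/1.
  3 + 1/5 = 16/5
  1 + 5/16 = 21/16
  9 + 16/21 = 205/21
  2 + 21/205 = 431/205

431/205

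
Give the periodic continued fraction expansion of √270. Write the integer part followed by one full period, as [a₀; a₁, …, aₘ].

[16; 2, 3, 6, 3, 2, 32]

a₀ = ⌊√270⌋ = 16.
With m₀=0, d₀=1 and mₖ₊₁ = dₖaₖ − mₖ, dₖ₊₁ = (n − mₖ₊₁²)/dₖ, aₖ₊₁ = ⌊(a₀+mₖ₊₁)/dₖ₊₁⌋:
  k=1: m=16, d=14, a=2
  k=2: m=12, d=9, a=3
  k=3: m=15, d=5, a=6
  k=4: m=15, d=9, a=3
  k=5: m=12, d=14, a=2
  k=6: m=16, d=1, a=32
d=1 and a=2a₀=32 at k=6, so the next step gives (m, d) = (16, 14) again — its k=1 value — and the period has length 6.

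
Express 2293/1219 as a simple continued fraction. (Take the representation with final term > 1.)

2293 = 1·1219 + 1074
1219 = 1·1074 + 145
1074 = 7·145 + 59
145 = 2·59 + 27
59 = 2·27 + 5
27 = 5·5 + 2
5 = 2·2 + 1
2 = 2·1 + 0  (stop)
So 2293/1219 = [1; 1, 7, 2, 2, 5, 2, 2].

[1; 1, 7, 2, 2, 5, 2, 2]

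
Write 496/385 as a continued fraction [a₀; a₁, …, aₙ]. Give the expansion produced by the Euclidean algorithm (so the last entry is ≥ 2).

[1; 3, 2, 7, 2, 3]

496 = 1·385 + 111
385 = 3·111 + 52
111 = 2·52 + 7
52 = 7·7 + 3
7 = 2·3 + 1
3 = 3·1 + 0  (stop)
So 496/385 = [1; 3, 2, 7, 2, 3].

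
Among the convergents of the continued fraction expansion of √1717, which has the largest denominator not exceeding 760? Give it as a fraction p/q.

√1717 = [41; 2, 3, 2, 4, 2, 3, 2, 82, …] (period length 8).
Convergents:
  p_0/q_0 = 41/1
  p_1/q_1 = 83/2
  p_2/q_2 = 290/7
  p_3/q_3 = 663/16
  p_4/q_4 = 2942/71
  p_5/q_5 = 6547/158
  p_6/q_6 = 22583/545
  p_7/q_7 = 51713/1248
q_6 = 545 ≤ 760 < 1248 = q_7, so the answer is 22583/545.

22583/545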